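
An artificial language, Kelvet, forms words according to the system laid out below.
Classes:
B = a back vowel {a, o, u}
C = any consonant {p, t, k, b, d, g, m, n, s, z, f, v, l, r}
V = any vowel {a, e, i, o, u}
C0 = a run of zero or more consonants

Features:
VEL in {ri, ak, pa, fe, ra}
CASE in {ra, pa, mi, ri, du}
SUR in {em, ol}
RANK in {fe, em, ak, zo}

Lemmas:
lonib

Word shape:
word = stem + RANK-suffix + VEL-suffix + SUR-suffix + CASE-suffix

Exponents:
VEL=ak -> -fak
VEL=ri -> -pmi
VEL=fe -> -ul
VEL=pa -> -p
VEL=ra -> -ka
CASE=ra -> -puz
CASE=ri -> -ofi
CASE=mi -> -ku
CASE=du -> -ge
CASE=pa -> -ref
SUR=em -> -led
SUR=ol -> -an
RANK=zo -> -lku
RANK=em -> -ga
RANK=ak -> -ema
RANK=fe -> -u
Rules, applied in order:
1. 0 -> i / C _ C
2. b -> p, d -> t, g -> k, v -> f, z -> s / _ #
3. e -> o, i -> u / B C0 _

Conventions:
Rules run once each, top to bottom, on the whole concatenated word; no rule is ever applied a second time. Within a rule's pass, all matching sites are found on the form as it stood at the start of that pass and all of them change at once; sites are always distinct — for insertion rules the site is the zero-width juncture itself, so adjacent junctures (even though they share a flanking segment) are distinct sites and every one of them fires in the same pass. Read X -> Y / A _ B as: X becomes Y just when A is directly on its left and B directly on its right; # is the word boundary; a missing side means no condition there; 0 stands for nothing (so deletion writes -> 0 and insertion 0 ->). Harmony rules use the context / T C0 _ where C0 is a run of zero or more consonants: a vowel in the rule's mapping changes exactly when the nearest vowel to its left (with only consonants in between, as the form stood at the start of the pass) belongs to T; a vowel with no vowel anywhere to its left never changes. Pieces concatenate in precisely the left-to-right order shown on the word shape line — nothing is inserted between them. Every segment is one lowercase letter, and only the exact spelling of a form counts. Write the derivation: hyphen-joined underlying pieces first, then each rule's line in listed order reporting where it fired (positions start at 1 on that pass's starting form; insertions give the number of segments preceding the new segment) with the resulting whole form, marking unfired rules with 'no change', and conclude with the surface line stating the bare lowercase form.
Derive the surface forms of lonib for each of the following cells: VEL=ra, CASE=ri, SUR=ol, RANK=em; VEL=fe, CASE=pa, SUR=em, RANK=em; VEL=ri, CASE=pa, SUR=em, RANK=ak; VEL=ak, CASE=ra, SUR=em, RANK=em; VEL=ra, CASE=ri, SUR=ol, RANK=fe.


cell VEL=ra, CASE=ri, SUR=ol, RANK=em:
underlying: lonib-ga-ka-an-ofi
1. 0 -> i / C _ C: inserts after position(s) 5: lonibigakaanofi
2. b -> p, d -> t, g -> k, v -> f, z -> s / _ #: no change
3. e -> o, i -> u / B C0 _: fires at position(s) 4, 15: lonubigakaanofu
surface: lonubigakaanofu

cell VEL=fe, CASE=pa, SUR=em, RANK=em:
underlying: lonib-ga-ul-led-ref
1. 0 -> i / C _ C: inserts after position(s) 5, 9, 12: lonibigaulilediref
2. b -> p, d -> t, g -> k, v -> f, z -> s / _ #: no change
3. e -> o, i -> u / B C0 _: fires at position(s) 4, 11: lonubigaululediref
surface: lonubigaululediref

cell VEL=ri, CASE=pa, SUR=em, RANK=ak:
underlying: lonib-ema-pmi-led-ref
1. 0 -> i / C _ C: inserts after position(s) 9, 14: lonibemapimilediref
2. b -> p, d -> t, g -> k, v -> f, z -> s / _ #: no change
3. e -> o, i -> u / B C0 _: fires at position(s) 4, 10: lonubemapumilediref
surface: lonubemapumilediref

cell VEL=ak, CASE=ra, SUR=em, RANK=em:
underlying: lonib-ga-fak-led-puz
1. 0 -> i / C _ C: inserts after position(s) 5, 10, 13: lonibigafakiledipuz
2. b -> p, d -> t, g -> k, v -> f, z -> s / _ #: fires at position(s) 19: lonibigafakiledipus
3. e -> o, i -> u / B C0 _: fires at position(s) 4, 12: lonubigafakuledipus
surface: lonubigafakuledipus

cell VEL=ra, CASE=ri, SUR=ol, RANK=fe:
underlying: lonib-u-ka-an-ofi
1. 0 -> i / C _ C: no change
2. b -> p, d -> t, g -> k, v -> f, z -> s / _ #: no change
3. e -> o, i -> u / B C0 _: fires at position(s) 4, 13: lonubukaanofu
surface: lonubukaanofu


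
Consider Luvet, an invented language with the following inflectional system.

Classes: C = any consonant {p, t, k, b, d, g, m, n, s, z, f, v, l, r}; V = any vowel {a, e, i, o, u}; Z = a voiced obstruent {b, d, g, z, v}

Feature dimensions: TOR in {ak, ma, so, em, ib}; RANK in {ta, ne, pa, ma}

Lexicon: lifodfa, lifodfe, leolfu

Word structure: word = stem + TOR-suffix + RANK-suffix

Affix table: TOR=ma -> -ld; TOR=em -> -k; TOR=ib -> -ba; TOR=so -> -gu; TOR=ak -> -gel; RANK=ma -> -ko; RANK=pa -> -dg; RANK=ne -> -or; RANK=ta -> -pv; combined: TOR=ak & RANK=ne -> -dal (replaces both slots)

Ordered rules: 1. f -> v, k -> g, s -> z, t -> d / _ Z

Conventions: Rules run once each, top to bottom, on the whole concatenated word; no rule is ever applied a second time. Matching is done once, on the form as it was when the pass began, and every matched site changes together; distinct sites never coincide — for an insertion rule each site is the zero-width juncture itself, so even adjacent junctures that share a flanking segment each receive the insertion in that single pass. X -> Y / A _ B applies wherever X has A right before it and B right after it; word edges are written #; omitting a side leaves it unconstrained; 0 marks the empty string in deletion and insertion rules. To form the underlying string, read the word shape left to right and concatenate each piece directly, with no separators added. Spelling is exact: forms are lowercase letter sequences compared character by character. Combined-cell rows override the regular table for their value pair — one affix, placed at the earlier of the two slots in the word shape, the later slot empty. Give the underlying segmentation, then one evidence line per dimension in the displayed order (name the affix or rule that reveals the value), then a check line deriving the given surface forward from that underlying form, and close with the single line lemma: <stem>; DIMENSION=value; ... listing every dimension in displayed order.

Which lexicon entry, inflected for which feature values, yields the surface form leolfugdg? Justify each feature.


underlying: leolfu-k-dg
TOR=em - signalled by the affix -k
RANK=pa - signalled by the affix -dg
check: leolfukdg -> leolfugdg
lemma: leolfu; TOR=em; RANK=pa


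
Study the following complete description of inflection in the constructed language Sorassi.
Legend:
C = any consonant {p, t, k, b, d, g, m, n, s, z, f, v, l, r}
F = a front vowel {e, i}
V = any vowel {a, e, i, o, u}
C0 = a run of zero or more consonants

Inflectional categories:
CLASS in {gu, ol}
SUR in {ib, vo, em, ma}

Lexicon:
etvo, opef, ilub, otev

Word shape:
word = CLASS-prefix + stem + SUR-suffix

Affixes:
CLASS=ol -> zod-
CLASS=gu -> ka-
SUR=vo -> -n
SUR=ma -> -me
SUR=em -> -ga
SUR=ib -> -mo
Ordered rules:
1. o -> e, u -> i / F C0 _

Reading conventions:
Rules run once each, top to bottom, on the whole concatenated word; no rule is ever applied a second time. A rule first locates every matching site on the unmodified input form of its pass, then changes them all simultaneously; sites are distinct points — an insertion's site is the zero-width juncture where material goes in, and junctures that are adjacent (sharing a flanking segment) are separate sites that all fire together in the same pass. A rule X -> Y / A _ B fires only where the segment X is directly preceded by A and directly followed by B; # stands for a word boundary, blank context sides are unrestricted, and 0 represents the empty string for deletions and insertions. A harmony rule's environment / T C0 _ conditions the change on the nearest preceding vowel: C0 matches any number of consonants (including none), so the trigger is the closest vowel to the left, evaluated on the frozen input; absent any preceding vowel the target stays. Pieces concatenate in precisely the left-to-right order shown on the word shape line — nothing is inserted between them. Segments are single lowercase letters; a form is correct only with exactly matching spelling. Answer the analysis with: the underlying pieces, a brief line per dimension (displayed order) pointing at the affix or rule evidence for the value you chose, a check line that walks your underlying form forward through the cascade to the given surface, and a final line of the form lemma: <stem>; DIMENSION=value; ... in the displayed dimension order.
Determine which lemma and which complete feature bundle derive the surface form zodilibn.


underlying: zod-ilub-n
CLASS=ol - signalled by the affix zod-
SUR=vo - signalled by the affix -n
check: zodilubn -> zodilibn
lemma: ilub; CLASS=ol; SUR=vo


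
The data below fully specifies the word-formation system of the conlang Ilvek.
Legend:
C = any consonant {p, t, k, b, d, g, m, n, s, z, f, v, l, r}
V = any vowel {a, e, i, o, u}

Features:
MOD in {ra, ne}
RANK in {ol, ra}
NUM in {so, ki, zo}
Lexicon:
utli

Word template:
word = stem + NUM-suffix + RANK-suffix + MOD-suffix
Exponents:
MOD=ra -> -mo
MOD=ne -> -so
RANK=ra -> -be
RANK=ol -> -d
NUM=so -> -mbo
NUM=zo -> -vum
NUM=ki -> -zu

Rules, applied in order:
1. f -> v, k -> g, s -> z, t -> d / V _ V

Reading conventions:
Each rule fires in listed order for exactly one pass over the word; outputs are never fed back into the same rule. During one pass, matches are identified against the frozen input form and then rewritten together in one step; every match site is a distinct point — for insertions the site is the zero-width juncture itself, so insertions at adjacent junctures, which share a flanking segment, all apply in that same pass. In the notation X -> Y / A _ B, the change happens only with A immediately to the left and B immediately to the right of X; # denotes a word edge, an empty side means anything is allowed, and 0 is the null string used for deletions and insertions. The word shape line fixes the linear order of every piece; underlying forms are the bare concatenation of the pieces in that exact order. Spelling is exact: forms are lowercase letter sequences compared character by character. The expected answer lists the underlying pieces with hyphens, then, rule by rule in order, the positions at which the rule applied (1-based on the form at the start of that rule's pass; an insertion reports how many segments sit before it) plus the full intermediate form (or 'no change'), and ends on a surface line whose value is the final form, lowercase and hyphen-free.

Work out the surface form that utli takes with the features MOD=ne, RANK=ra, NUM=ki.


underlying: utli-zu-be-so
1. f -> v, k -> g, s -> z, t -> d / V _ V: fires at position(s) 9: utlizubezo
surface: utlizubezo


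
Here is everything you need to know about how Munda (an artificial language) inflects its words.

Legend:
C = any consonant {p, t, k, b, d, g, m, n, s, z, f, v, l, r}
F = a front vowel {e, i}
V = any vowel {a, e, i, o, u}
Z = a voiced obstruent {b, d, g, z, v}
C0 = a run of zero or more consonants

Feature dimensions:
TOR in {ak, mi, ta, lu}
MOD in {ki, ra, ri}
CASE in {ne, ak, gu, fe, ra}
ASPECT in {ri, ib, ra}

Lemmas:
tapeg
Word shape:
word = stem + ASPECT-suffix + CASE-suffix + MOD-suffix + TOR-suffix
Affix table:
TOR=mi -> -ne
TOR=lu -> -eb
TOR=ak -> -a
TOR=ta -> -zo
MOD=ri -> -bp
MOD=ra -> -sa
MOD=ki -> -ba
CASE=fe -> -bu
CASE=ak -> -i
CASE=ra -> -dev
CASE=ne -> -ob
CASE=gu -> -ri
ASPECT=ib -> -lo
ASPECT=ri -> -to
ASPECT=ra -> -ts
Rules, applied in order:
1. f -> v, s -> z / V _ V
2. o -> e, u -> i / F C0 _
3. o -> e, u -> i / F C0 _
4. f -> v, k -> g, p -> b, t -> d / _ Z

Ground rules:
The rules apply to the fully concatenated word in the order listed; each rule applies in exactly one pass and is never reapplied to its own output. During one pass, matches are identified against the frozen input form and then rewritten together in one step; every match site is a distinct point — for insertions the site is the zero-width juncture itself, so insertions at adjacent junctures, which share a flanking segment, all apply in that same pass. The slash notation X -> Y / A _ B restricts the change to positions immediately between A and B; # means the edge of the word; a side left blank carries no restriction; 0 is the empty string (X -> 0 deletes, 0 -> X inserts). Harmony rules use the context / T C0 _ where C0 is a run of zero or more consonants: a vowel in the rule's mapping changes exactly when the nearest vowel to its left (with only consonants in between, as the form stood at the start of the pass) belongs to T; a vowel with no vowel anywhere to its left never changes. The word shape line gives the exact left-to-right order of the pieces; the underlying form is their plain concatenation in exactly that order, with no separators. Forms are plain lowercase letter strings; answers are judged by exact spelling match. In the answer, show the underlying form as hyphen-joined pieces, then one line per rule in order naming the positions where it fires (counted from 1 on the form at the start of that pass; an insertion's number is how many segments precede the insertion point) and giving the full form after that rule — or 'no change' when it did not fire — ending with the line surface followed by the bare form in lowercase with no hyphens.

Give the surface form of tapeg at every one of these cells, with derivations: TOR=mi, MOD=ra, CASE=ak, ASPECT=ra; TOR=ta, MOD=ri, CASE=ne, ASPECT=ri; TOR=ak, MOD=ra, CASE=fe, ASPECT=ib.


cell TOR=mi, MOD=ra, CASE=ak, ASPECT=ra:
underlying: tapeg-ts-i-sa-ne
1. f -> v, s -> z / V _ V: fires at position(s) 9: tapegtsizane
2. o -> e, u -> i / F C0 _: no change
3. o -> e, u -> i / F C0 _: no change
4. f -> v, k -> g, p -> b, t -> d / _ Z: no change
surface: tapegtsizane

cell TOR=ta, MOD=ri, CASE=ne, ASPECT=ri:
underlying: tapeg-to-ob-bp-zo
1. f -> v, s -> z / V _ V: no change
2. o -> e, u -> i / F C0 _: fires at position(s) 7: tapegteobbpzo
3. o -> e, u -> i / F C0 _: fires at position(s) 8: tapegteebbpzo
4. f -> v, k -> g, p -> b, t -> d / _ Z: fires at position(s) 11: tapegteebbbzo
surface: tapegteebbbzo

cell TOR=ak, MOD=ra, CASE=fe, ASPECT=ib:
underlying: tapeg-lo-bu-sa-a
1. f -> v, s -> z / V _ V: fires at position(s) 10: tapeglobuzaa
2. o -> e, u -> i / F C0 _: fires at position(s) 7: tapeglebuzaa
3. o -> e, u -> i / F C0 _: fires at position(s) 9: tapeglebizaa
4. f -> v, k -> g, p -> b, t -> d / _ Z: no change
surface: tapeglebizaa


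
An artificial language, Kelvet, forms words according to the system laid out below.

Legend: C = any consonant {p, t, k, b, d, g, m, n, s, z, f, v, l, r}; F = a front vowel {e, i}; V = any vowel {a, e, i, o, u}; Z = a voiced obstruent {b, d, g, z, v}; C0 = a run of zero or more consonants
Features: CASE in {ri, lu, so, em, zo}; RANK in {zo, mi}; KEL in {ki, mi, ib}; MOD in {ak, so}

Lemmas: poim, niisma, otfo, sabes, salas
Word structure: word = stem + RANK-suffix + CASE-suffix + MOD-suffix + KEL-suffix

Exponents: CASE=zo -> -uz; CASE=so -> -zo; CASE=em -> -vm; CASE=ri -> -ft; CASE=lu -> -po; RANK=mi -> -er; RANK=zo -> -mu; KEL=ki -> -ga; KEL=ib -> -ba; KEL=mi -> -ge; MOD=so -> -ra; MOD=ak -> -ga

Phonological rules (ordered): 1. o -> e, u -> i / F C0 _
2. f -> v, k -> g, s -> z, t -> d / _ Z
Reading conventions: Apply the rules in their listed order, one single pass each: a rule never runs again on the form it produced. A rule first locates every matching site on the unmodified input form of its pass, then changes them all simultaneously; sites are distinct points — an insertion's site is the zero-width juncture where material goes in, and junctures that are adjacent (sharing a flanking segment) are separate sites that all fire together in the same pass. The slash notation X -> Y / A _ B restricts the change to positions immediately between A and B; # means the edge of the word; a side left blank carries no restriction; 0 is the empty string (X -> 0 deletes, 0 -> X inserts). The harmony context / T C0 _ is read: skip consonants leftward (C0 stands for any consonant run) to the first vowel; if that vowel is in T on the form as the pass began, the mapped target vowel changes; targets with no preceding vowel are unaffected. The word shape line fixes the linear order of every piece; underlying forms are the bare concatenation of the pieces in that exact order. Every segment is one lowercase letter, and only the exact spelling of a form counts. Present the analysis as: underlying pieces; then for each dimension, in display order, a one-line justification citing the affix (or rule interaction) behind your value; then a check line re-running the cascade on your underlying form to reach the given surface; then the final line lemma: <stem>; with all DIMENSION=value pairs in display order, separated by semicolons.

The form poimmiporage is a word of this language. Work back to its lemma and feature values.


underlying: poim-mu-po-ra-ge
CASE=lu - signalled by the affix -po
RANK=zo - signalled by the affix -mu
KEL=mi - signalled by the affix -ge
MOD=so - signalled by the affix -ra
check: poimmuporage -> poimmiporage -> poimmiporage
lemma: poim; CASE=lu; RANK=zo; KEL=mi; MOD=so


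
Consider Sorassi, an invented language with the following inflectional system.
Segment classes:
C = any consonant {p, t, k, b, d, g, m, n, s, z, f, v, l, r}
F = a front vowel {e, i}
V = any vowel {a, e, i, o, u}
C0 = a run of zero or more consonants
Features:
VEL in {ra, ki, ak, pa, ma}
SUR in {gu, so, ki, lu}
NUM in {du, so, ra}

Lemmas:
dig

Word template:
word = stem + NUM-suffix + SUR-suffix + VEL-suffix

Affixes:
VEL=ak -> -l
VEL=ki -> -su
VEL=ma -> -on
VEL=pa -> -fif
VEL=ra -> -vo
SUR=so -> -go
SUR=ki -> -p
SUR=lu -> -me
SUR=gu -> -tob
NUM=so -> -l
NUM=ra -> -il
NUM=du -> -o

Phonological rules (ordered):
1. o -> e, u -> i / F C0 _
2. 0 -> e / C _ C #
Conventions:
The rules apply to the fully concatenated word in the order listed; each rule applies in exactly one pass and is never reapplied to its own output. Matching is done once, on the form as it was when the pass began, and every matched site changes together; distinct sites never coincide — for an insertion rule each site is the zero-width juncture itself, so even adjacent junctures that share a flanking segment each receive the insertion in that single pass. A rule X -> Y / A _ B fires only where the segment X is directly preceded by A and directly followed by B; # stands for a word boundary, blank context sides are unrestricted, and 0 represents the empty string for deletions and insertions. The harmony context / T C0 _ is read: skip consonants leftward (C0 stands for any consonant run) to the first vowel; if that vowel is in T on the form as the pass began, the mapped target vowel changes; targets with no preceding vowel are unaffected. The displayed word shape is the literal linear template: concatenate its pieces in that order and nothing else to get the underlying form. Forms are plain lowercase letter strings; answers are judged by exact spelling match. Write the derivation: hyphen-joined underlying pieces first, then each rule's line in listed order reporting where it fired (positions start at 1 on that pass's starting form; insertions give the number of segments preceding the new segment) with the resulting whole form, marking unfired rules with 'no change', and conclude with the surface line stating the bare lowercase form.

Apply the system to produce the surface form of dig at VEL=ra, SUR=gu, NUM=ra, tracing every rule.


underlying: dig-il-tob-vo
1. o -> e, u -> i / F C0 _: fires at position(s) 7: digiltebvo
2. 0 -> e / C _ C #: no change
surface: digiltebvo


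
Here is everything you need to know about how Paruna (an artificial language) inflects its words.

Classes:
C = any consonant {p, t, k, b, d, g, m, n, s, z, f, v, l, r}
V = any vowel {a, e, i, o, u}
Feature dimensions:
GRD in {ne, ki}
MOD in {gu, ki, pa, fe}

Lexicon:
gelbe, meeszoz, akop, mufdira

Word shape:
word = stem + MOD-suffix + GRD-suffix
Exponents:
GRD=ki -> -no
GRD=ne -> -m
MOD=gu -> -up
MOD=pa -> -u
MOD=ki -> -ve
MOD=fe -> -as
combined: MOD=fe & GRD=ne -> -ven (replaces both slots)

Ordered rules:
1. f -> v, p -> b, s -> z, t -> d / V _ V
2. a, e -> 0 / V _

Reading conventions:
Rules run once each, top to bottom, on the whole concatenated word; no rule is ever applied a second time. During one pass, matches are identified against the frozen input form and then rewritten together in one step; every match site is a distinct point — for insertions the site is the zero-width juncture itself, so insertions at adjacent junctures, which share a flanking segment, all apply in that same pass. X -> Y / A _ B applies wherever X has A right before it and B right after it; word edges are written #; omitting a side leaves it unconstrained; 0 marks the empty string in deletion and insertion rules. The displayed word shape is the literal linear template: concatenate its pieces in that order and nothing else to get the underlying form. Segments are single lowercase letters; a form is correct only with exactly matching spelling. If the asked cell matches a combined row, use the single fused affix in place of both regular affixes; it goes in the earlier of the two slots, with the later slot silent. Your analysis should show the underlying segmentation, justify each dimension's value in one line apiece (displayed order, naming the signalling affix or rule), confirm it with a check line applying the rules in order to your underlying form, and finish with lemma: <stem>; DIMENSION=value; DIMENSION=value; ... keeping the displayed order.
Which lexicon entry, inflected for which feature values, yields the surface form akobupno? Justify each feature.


underlying: akop-up-no
GRD=ki - signalled by the affix -no
MOD=gu - signalled by the affix -up
check: akopupno -> akobupno -> akobupno
lemma: akop; GRD=ki; MOD=gu


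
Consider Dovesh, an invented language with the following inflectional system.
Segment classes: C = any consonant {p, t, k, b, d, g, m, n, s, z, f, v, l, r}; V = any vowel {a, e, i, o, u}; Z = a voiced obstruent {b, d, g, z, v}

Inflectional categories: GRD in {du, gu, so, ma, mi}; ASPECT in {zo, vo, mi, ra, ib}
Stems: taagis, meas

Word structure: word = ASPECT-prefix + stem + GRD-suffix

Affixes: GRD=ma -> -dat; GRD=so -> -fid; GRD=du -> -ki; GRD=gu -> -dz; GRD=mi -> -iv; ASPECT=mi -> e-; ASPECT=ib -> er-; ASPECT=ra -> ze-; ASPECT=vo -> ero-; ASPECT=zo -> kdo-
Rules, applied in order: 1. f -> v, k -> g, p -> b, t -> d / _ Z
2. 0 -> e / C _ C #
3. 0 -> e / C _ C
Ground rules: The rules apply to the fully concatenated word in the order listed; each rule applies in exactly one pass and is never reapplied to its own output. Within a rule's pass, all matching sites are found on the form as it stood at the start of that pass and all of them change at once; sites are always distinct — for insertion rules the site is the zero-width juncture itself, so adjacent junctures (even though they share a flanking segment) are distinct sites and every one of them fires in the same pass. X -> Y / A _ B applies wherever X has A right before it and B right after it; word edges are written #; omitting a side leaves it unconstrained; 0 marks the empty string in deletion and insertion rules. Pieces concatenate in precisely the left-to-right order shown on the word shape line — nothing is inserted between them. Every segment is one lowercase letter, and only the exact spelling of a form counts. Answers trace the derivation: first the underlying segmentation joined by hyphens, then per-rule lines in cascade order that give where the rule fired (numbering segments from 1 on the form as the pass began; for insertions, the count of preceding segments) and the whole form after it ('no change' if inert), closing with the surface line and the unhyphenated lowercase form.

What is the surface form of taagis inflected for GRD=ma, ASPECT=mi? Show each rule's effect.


underlying: e-taagis-dat
1. f -> v, k -> g, p -> b, t -> d / _ Z: no change
2. 0 -> e / C _ C #: no change
3. 0 -> e / C _ C: inserts after position(s) 7: etaagisedat
surface: etaagisedat


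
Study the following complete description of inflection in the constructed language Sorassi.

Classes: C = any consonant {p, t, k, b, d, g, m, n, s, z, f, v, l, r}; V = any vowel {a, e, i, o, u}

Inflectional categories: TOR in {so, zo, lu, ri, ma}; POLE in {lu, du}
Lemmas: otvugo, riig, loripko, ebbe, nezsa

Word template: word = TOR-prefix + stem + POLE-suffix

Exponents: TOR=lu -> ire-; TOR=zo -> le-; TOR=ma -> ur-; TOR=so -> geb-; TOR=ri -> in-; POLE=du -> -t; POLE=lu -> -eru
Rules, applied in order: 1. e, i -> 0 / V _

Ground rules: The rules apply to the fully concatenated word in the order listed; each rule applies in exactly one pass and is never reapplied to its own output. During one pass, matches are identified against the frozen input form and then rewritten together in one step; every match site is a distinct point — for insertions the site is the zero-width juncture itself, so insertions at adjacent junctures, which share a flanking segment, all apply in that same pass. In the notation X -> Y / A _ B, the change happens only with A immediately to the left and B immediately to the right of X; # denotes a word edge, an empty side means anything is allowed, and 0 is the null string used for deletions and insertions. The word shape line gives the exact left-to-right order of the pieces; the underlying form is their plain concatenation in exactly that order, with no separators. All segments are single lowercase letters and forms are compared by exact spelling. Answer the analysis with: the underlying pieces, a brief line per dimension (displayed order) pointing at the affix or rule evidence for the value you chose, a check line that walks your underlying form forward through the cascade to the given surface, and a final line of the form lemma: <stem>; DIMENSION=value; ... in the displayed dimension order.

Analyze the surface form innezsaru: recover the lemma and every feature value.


underlying: in-nezsa-eru
TOR=ri - signalled by the affix in-
POLE=lu - signalled by the affix -eru
check: innezsaeru -> innezsaru
lemma: nezsa; TOR=ri; POLE=lu


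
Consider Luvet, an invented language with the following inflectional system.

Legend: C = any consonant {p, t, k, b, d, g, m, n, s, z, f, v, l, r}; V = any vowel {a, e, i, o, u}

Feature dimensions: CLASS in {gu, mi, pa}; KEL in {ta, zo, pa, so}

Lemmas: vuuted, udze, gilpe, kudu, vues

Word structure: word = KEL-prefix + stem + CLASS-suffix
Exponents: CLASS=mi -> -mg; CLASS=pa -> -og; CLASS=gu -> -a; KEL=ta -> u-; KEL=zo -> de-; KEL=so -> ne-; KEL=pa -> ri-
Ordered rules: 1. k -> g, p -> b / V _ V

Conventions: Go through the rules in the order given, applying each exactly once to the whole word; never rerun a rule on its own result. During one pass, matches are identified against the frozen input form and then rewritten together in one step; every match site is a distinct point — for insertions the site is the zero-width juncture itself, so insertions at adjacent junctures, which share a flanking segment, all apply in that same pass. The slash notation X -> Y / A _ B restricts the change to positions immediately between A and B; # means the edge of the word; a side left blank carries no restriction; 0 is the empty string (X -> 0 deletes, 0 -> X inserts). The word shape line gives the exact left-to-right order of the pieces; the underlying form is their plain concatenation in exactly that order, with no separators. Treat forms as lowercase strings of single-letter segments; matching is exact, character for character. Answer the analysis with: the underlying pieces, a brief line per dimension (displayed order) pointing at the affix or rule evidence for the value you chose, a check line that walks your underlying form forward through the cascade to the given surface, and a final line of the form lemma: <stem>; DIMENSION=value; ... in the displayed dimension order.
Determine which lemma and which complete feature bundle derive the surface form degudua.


underlying: de-kudu-a
CLASS=gu - signalled by the affix -a
KEL=zo - signalled by the affix de-
check: dekudua -> degudua
lemma: kudu; CLASS=gu; KEL=zo


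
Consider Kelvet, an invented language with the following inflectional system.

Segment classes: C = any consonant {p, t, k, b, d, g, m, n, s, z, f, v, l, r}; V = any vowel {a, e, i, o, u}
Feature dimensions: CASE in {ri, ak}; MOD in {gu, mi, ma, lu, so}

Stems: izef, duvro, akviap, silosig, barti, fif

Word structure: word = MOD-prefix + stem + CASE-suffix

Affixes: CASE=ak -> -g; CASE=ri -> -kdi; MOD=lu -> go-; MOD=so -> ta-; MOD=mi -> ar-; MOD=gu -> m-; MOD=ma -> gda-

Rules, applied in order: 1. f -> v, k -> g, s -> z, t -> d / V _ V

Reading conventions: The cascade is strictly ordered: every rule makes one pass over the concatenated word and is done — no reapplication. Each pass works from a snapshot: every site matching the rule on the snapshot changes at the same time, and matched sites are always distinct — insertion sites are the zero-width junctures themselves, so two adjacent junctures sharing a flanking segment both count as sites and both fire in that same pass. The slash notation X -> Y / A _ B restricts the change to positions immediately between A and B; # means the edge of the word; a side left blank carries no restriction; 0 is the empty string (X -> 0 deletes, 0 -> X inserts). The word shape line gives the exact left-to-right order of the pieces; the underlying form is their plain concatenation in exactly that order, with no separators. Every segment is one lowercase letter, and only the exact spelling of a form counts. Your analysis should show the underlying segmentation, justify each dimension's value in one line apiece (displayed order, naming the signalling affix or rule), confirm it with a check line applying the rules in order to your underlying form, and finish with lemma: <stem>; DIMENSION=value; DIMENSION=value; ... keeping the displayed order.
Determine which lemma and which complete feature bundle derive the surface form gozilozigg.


underlying: go-silosig-g
CASE=ak - signalled by the affix -g
MOD=lu - signalled by the affix go-
check: gosilosigg -> gozilozigg
lemma: silosig; CASE=ak; MOD=lu


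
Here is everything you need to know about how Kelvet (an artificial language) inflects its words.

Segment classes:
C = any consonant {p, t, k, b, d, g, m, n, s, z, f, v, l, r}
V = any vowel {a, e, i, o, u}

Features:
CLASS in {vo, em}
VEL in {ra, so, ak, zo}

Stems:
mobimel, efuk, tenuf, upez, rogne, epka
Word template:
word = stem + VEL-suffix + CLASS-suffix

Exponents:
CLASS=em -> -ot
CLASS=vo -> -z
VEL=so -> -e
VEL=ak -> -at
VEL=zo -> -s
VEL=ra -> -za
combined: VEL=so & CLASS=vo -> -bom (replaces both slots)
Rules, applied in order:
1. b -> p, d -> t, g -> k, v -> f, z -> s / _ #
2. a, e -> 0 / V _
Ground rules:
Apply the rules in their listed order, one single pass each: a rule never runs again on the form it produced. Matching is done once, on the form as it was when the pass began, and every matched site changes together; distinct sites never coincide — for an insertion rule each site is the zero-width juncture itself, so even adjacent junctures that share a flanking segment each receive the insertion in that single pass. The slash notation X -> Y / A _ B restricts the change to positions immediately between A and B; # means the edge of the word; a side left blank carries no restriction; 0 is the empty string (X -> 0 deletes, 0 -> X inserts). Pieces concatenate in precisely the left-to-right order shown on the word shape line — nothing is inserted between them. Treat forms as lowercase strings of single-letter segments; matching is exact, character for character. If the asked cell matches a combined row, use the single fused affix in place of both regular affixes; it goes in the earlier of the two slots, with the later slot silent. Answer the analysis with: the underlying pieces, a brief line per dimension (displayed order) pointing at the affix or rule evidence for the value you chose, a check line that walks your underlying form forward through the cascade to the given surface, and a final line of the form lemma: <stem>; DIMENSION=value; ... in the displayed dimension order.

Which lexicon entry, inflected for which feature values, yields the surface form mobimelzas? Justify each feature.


underlying: mobimel-za-z
CLASS=vo - signalled by the affix -z
VEL=ra - signalled by the affix -za
check: mobimelzaz -> mobimelzas -> mobimelzas
lemma: mobimel; CLASS=vo; VEL=ra


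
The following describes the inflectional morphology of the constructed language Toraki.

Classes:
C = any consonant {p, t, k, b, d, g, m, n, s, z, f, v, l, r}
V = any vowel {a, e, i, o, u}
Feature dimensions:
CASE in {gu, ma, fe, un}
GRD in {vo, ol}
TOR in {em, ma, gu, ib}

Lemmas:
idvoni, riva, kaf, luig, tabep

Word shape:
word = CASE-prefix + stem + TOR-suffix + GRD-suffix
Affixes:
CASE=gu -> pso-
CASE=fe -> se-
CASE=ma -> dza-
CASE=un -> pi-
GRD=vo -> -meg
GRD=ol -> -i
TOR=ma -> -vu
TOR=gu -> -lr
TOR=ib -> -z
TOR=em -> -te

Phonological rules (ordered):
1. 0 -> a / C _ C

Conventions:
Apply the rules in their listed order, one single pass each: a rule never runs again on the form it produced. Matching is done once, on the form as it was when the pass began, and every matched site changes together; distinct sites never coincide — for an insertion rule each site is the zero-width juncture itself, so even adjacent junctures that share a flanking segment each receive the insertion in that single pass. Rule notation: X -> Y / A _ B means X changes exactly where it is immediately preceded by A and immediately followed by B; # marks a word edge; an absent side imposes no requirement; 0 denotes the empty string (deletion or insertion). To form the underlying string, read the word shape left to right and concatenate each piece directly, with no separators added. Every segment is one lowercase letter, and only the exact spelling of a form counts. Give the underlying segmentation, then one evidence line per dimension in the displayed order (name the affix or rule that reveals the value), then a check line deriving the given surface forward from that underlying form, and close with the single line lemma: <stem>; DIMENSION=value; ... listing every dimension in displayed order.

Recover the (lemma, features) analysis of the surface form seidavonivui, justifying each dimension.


underlying: se-idvoni-vu-i
CASE=fe - signalled by the affix se-
GRD=ol - signalled by the affix -i
TOR=ma - signalled by the affix -vu
check: seidvonivui -> seidavonivui
lemma: idvoni; CASE=fe; GRD=ol; TOR=ma


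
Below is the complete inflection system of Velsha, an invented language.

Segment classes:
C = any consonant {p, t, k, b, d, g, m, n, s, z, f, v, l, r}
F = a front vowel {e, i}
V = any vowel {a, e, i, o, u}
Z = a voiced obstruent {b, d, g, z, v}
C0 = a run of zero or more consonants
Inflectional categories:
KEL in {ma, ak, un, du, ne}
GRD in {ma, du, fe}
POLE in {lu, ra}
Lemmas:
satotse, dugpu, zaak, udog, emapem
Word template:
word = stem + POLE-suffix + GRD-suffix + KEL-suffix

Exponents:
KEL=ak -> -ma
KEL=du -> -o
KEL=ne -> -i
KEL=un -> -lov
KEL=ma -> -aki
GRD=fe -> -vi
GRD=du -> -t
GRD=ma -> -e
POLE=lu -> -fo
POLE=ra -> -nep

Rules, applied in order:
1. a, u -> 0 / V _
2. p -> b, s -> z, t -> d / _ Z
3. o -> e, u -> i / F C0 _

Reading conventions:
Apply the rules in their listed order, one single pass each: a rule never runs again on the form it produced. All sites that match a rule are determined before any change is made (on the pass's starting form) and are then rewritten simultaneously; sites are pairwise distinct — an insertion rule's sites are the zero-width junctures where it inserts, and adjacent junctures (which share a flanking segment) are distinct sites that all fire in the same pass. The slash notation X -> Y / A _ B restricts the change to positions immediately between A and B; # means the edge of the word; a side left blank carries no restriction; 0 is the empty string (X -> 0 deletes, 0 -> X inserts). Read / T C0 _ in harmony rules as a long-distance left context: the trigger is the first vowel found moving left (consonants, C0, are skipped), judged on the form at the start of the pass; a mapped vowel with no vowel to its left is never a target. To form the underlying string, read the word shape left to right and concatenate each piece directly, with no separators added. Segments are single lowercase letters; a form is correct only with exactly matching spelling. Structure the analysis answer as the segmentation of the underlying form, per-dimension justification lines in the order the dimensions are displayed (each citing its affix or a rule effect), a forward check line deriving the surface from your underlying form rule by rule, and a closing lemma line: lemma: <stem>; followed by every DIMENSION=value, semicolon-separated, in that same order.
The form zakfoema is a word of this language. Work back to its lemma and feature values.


underlying: zaak-fo-e-ma
KEL=ak - signalled by the affix -ma
GRD=ma - signalled by the affix -e
POLE=lu - signalled by the affix -fo
check: zaakfoema -> zakfoema -> zakfoema -> zakfoema
lemma: zaak; KEL=ak; GRD=ma; POLE=lu


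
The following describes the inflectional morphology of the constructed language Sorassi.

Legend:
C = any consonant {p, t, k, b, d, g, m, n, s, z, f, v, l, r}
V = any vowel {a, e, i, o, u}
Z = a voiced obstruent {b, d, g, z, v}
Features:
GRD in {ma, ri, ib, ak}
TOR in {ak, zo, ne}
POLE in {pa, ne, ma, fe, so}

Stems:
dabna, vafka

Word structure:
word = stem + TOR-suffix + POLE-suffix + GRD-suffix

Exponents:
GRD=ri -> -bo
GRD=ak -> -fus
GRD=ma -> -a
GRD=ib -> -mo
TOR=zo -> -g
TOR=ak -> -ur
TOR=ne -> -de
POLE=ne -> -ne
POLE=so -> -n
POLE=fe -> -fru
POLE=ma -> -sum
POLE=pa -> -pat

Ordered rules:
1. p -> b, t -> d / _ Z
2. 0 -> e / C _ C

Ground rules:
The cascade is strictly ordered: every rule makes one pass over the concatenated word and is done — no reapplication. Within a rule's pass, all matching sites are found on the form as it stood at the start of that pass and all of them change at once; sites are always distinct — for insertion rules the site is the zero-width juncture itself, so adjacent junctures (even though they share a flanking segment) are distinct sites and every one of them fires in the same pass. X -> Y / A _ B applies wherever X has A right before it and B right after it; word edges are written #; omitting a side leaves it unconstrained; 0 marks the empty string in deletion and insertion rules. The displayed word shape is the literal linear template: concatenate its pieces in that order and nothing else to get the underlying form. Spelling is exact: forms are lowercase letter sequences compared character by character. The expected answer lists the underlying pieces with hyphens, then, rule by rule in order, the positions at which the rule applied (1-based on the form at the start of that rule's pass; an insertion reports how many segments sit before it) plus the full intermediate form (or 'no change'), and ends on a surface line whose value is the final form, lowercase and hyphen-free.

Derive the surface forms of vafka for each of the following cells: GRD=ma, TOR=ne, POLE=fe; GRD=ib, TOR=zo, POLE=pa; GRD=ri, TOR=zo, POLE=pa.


cell GRD=ma, TOR=ne, POLE=fe:
underlying: vafka-de-fru-a
1. p -> b, t -> d / _ Z: no change
2. 0 -> e / C _ C: inserts after position(s) 3, 8: vafekadeferua
surface: vafekadeferua

cell GRD=ib, TOR=zo, POLE=pa:
underlying: vafka-g-pat-mo
1. p -> b, t -> d / _ Z: no change
2. 0 -> e / C _ C: inserts after position(s) 3, 6, 9: vafekagepatemo
surface: vafekagepatemo

cell GRD=ri, TOR=zo, POLE=pa:
underlying: vafka-g-pat-bo
1. p -> b, t -> d / _ Z: fires at position(s) 9: vafkagpadbo
2. 0 -> e / C _ C: inserts after position(s) 3, 6, 9: vafekagepadebo
surface: vafekagepadebo


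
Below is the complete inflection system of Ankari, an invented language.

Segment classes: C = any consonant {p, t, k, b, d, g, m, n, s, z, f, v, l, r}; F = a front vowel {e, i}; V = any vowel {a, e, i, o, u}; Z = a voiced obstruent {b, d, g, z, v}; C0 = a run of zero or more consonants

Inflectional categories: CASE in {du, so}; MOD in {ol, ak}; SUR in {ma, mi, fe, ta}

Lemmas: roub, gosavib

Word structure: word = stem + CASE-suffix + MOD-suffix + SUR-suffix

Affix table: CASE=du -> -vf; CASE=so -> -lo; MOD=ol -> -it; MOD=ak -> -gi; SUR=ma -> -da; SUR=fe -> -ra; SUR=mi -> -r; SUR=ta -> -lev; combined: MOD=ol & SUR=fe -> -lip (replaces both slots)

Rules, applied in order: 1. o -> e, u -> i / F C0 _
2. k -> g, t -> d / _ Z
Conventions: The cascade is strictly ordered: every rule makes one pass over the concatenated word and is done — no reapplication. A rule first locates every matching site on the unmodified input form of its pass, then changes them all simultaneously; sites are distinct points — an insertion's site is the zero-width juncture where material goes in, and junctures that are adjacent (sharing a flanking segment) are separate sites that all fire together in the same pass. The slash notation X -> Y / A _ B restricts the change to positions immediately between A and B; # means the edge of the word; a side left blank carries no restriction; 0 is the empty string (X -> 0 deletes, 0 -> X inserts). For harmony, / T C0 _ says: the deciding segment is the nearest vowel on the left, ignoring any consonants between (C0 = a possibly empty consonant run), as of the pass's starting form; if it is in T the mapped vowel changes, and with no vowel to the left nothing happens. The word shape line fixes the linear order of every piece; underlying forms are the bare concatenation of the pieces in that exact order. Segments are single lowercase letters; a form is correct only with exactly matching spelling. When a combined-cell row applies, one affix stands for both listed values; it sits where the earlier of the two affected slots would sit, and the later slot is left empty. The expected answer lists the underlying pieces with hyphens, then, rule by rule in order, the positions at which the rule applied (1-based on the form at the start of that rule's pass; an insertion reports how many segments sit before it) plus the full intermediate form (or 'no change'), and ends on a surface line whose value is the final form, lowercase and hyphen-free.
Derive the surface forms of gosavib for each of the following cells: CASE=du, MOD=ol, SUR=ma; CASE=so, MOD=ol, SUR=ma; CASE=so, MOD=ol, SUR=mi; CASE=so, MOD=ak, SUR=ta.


cell CASE=du, MOD=ol, SUR=ma:
underlying: gosavib-vf-it-da
1. o -> e, u -> i / F C0 _: no change
2. k -> g, t -> d / _ Z: fires at position(s) 11: gosavibvfidda
surface: gosavibvfidda

cell CASE=so, MOD=ol, SUR=ma:
underlying: gosavib-lo-it-da
1. o -> e, u -> i / F C0 _: fires at position(s) 9: gosavibleitda
2. k -> g, t -> d / _ Z: fires at position(s) 11: gosavibleidda
surface: gosavibleidda

cell CASE=so, MOD=ol, SUR=mi:
underlying: gosavib-lo-it-r
1. o -> e, u -> i / F C0 _: fires at position(s) 9: gosavibleitr
2. k -> g, t -> d / _ Z: no change
surface: gosavibleitr

cell CASE=so, MOD=ak, SUR=ta:
underlying: gosavib-lo-gi-lev
1. o -> e, u -> i / F C0 _: fires at position(s) 9: gosaviblegilev
2. k -> g, t -> d / _ Z: no change
surface: gosaviblegilev
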